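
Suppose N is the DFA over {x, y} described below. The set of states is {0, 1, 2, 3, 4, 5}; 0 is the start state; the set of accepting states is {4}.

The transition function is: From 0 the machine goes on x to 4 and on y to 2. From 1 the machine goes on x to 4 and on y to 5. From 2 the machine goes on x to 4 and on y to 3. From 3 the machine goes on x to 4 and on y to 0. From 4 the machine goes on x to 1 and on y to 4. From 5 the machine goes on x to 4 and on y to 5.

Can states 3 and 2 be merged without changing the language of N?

Every state is reachable, so we keep all 6.
Initial partition by acceptance: {4} | {0,1,2,3,5}.
No further refinement is possible. Final partition (2 blocks): {4} | {0,1,2,3,5}.
3 and 2 lie in the same block of the stable partition, so they are equivalent — no string distinguishes them.

Yes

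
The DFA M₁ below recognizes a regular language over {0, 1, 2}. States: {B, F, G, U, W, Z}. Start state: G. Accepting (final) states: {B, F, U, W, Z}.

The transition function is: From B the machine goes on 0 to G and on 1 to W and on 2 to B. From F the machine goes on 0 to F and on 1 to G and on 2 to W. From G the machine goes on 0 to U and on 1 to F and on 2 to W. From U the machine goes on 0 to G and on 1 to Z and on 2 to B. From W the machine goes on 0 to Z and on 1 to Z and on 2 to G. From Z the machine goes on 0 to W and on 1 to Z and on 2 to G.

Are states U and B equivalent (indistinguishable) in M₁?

All states are reachable from the start state.
Initial partition by acceptance: {B,F,U,W,Z} | {G}.
On input 0, block {B,F,U,W,Z} splits into {F,W,Z} and {B,U}.
Split {F,W,Z} by δ(·,1) → {W,Z} and {F}.
Stable partition: {W,Z} | {G} | {B,U} | {F} — 4 equivalence classes.
U and B lie in the same block of the stable partition, so they are equivalent — no string distinguishes them.

Yes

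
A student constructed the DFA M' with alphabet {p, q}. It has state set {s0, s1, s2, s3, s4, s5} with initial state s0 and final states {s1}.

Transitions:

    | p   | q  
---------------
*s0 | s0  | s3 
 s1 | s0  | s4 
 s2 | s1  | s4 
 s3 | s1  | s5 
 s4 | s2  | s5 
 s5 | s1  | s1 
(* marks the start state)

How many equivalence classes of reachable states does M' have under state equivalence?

P0 = {s1} | {s0,s2,s3,s4,s5}.
Refine {s0,s2,s3,s4,s5} on symbol p: members go to different blocks, giving {s2,s3,s5} and {s0,s4}.
Split {s2,s3,s5} by δ(·,q) → {s2} and {s3} and {s5}.
On input p, block {s0,s4} splits into {s0} and {s4}.
No further refinement is possible. Final partition (6 blocks): {s1} | {s2} | {s0} | {s3} | {s5} | {s4}.

6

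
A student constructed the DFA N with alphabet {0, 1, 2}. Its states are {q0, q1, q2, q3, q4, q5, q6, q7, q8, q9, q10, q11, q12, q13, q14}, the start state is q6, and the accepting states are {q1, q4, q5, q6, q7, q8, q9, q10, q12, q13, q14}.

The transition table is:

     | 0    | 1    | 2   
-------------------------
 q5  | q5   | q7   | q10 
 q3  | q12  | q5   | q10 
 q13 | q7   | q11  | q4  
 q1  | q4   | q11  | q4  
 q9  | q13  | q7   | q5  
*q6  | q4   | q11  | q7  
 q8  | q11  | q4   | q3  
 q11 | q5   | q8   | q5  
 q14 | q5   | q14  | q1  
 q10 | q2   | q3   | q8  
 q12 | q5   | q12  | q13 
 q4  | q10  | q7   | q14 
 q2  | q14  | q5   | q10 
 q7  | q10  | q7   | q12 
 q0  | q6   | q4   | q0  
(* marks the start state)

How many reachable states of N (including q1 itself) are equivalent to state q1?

3

First remove the unreachable states {q0,q9}; 13 states remain.
Start with accepting vs non-accepting: {q1,q4,q5,q6,q7,q8,q10,q12,q13,q14} | {q2,q3,q11}.
On input 0, block {q1,q4,q5,q6,q7,q8,q10,q12,q13,q14} splits into {q1,q4,q5,q6,q7,q12,q13,q14} and {q8,q10}.
Split {q1,q4,q5,q6,q7,q12,q13,q14} by δ(·,0) → {q1,q5,q6,q12,q13,q14} and {q4,q7}.
On input 0, block {q1,q5,q6,q12,q13,q14} splits into {q1,q6,q13} and {q5,q12,q14}.
Split {q2,q3,q11} by δ(·,1) → {q2,q3} and {q11}.
Refine {q8,q10} on symbol 0: members go to different blocks, giving {q8} and {q10}.
Split {q5,q12,q14} by δ(·,1) → {q12,q14} and {q5}.
Stable partition: {q1,q6,q13} | {q2,q3} | {q8} | {q4,q7} | {q12,q14} | {q11} | {q10} | {q5} — 8 equivalence classes.
State q1 belongs to the block {q1,q6,q13}, which has 3 states.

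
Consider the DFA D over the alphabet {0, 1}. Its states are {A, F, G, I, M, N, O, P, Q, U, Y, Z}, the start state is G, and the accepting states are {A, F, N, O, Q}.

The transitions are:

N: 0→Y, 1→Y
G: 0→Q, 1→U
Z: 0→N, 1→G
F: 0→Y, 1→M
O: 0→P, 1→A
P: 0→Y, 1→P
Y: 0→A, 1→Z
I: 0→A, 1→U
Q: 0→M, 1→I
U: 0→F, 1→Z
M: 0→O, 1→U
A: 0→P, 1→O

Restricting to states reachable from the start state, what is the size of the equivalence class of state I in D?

All states are reachable from the start state.
Start with accepting vs non-accepting: {A,F,N,O,Q} | {G,I,M,P,U,Y,Z}.
On input 1, block {A,F,N,O,Q} splits into {F,N,Q} and {A,O}.
Split {G,I,M,P,U,Y,Z} by δ(·,0) → {I,M,Y} and {G,U,Z} and {P}.
The partition is now stable with 5 blocks: {F,N,Q} | {I,M,Y} | {A,O} | {G,U,Z} | {P}.
The equivalence class containing I is {I,M,Y}, of size 3.

3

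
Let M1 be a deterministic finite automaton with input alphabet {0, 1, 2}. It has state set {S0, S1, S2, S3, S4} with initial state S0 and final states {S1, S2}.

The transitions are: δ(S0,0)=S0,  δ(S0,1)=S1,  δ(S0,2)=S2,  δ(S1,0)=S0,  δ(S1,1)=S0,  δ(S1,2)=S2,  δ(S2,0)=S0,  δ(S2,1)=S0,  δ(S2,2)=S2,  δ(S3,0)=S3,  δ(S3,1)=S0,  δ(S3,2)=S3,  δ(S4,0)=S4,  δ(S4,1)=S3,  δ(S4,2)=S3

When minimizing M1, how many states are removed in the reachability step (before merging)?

2

Starting at S0 and following transitions, the reachable set is {S0, S1, S2}. That leaves S3, S4 unreachable — 2 in total.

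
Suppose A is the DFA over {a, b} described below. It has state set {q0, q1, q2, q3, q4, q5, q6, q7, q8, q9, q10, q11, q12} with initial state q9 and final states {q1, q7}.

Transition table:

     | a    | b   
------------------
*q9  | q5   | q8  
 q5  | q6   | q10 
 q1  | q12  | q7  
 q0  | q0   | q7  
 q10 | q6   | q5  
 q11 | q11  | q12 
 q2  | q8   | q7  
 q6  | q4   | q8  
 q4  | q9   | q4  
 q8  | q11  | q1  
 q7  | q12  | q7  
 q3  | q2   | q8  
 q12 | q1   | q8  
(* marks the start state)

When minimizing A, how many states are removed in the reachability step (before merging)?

Starting at q9 and following transitions, the reachable set is {q1, q4, q5, q6, q7, q8, q9, q10, q11, q12}. That leaves q0, q2, q3 unreachable — 3 in total.

3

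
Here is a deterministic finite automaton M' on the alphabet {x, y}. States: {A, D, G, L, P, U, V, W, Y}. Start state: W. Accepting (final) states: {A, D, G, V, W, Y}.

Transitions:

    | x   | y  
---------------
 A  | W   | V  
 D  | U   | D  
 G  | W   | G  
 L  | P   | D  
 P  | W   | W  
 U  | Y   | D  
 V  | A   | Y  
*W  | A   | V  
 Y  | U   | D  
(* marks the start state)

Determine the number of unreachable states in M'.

3

BFS from W reaches {A, D, U, V, W, Y}; the 3 state(s) G, L, P are never visited.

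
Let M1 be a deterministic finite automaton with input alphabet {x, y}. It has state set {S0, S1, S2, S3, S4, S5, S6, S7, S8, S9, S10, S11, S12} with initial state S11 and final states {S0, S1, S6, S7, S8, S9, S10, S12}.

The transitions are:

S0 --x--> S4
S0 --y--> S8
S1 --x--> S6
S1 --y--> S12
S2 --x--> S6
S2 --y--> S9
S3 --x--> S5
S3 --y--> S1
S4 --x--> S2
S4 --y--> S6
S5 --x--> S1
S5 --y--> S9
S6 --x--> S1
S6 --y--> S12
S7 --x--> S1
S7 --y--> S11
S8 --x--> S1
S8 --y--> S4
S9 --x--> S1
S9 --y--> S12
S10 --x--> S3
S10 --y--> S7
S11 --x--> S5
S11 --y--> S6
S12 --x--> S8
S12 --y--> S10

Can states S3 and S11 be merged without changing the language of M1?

Reachable states from the start: {S1,S2,S3,S4,S5,S6,S7,S8,S9,S10,S11,S12}. Unreachable: {S0} — drop them.
Start with accepting vs non-accepting: {S1,S6,S7,S8,S9,S10,S12} | {S2,S3,S4,S5,S11}.
Refine {S1,S6,S7,S8,S9,S10,S12} on symbol x: members go to different blocks, giving {S1,S6,S7,S8,S9,S12} and {S10}.
On input y, block {S1,S6,S7,S8,S9,S12} splits into {S1,S6,S9} and {S7,S8} and {S12}.
On input x, block {S2,S3,S4,S5,S11} splits into {S3,S4,S11} and {S2,S5}.
The partition is now stable with 6 blocks: {S1,S6,S9} | {S3,S4,S11} | {S10} | {S7,S8} | {S12} | {S2,S5}.
S3 and S11 lie in the same block of the stable partition, so they are equivalent — no string distinguishes them.

Yes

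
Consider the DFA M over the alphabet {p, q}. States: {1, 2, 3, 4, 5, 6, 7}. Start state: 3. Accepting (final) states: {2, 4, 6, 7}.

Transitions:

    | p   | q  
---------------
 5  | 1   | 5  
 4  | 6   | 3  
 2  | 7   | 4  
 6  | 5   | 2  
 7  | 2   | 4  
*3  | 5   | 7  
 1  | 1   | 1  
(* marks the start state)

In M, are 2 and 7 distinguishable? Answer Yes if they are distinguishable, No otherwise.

All states are reachable from the start state.
Start with accepting vs non-accepting: {2,4,6,7} | {1,3,5}.
Refine {2,4,6,7} on symbol p: members go to different blocks, giving {2,4,7} and {6}.
On input p, block {2,4,7} splits into {2,7} and {4}.
Refine {1,3,5} on symbol q: members go to different blocks, giving {1,5} and {3}.
The partition is now stable with 5 blocks: {2,7} | {1,5} | {6} | {4} | {3}.
2 and 7 lie in the same block of the stable partition, so they are equivalent — no string distinguishes them.

No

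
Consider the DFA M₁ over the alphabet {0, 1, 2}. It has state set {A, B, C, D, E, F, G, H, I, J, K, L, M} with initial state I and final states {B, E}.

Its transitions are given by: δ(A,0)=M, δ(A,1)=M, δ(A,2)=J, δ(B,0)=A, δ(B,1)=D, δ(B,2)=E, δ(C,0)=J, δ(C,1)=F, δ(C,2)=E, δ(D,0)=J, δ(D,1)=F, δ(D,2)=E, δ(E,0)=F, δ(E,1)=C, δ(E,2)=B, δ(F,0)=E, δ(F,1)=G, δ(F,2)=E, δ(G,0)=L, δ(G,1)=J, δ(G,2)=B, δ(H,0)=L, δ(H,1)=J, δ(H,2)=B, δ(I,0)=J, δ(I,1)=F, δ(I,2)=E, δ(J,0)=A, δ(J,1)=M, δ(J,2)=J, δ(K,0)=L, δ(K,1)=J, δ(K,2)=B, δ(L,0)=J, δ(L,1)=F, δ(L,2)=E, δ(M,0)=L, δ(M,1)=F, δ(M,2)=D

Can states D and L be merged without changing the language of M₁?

Reachable states from the start: {A,B,C,D,E,F,G,I,J,L,M}. Unreachable: {H,K} — drop them.
Initial partition by acceptance: {B,E} | {A,C,D,F,G,I,J,L,M}.
On input 0, block {A,C,D,F,G,I,J,L,M} splits into {A,C,D,G,I,J,L,M} and {F}.
On input 0, block {B,E} splits into {B} and {E}.
On input 1, block {A,C,D,G,I,J,L,M} splits into {C,D,I,L,M} and {A,G,J}.
Split {C,D,I,L,M} by δ(·,0) → {C,D,I,L} and {M}.
Split {A,G,J} by δ(·,0) → {A} and {G} and {J}.
Stable partition: {B} | {C,D,I,L} | {F} | {E} | {A} | {M} | {G} | {J} — 8 equivalence classes.
D and L lie in the same block of the stable partition, so they are equivalent — no string distinguishes them.

Yes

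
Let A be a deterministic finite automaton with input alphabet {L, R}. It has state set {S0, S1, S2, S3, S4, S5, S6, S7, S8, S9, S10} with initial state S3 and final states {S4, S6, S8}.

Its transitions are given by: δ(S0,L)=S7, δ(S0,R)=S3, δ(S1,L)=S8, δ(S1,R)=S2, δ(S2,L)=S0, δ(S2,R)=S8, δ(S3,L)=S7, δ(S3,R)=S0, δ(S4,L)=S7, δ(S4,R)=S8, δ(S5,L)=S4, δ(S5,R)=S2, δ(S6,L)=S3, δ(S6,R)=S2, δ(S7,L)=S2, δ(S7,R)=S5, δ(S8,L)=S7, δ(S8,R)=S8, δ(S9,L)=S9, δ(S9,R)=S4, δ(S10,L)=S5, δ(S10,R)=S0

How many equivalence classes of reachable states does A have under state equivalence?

States {S1,S6,S9,S10} cannot be reached from the start state, so discard them.
Start with accepting vs non-accepting: {S4,S8} | {S0,S2,S3,S5,S7}.
On input L, block {S0,S2,S3,S5,S7} splits into {S0,S2,S3,S7} and {S5}.
Refine {S0,S2,S3,S7} on symbol R: members go to different blocks, giving {S0,S3} and {S2} and {S7}.
No further refinement is possible. Final partition (5 blocks): {S4,S8} | {S0,S3} | {S5} | {S2} | {S7}.

5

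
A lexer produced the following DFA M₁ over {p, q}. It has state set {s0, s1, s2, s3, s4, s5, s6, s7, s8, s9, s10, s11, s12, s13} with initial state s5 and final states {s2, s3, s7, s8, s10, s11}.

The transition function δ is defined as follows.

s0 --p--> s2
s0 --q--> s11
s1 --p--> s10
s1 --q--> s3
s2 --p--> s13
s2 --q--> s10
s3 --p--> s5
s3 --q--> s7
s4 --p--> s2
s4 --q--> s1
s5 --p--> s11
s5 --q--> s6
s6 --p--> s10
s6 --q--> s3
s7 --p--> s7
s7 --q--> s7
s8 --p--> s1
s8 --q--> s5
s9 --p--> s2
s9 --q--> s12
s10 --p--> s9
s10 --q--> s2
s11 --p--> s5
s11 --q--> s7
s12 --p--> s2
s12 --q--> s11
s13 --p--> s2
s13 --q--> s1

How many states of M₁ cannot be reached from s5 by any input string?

BFS from s5 reaches {s1, s2, s3, s5, s6, s7, s9, s10, s11, s12, s13}; the 3 state(s) s0, s4, s8 are never visited.

3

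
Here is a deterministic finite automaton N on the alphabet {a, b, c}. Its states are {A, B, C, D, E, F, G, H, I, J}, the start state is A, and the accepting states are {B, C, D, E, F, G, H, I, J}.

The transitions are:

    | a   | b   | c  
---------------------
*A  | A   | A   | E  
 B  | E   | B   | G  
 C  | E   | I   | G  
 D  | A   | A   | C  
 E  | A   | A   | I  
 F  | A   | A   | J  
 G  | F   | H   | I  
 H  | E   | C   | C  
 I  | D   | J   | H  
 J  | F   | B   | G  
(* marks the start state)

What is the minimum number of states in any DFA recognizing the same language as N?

3

Every state is reachable, so we keep all 10.
Start with accepting vs non-accepting: {B,C,D,E,F,G,H,I,J} | {A}.
Refine {B,C,D,E,F,G,H,I,J} on symbol a: members go to different blocks, giving {B,C,G,H,I,J} and {D,E,F}.
Stable partition: {B,C,G,H,I,J} | {A} | {D,E,F} — 3 equivalence classes.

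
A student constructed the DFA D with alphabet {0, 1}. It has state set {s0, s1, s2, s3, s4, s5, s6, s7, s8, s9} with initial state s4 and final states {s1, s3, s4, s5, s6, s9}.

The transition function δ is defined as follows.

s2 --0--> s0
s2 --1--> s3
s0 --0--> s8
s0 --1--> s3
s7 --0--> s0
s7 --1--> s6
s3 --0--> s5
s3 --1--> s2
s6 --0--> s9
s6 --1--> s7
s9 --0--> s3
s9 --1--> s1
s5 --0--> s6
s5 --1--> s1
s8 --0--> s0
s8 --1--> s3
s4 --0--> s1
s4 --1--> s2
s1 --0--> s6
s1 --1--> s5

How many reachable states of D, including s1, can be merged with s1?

P0 = {s1,s3,s4,s5,s6,s9} | {s0,s2,s7,s8}.
On input 1, block {s1,s3,s4,s5,s6,s9} splits into {s1,s5,s9} and {s3,s4,s6}.
Stable partition: {s1,s5,s9} | {s0,s2,s7,s8} | {s3,s4,s6} — 3 equivalence classes.
The equivalence class containing s1 is {s1,s5,s9}, of size 3.

3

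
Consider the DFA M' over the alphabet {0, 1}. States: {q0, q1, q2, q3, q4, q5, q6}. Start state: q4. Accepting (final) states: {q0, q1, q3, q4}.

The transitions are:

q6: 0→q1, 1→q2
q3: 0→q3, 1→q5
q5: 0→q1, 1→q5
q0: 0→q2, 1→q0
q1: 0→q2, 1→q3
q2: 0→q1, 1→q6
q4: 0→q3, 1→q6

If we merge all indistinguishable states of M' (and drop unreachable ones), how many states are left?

3

Reachable states from the start: {q1,q2,q3,q4,q5,q6}. Unreachable: {q0} — drop them.
P0 = {q1,q3,q4} | {q2,q5,q6}.
On input 0, block {q1,q3,q4} splits into {q3,q4} and {q1}.
Stable partition: {q3,q4} | {q2,q5,q6} | {q1} — 3 equivalence classes.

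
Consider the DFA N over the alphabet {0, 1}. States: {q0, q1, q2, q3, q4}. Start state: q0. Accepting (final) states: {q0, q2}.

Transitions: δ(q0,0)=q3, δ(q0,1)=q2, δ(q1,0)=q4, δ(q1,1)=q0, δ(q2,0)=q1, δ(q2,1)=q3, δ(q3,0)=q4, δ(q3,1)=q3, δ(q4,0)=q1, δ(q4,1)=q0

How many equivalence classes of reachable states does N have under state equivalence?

4

All states are reachable from the start state.
Start with accepting vs non-accepting: {q0,q2} | {q1,q3,q4}.
Split {q0,q2} by δ(·,1) → {q0} and {q2}.
Refine {q1,q3,q4} on symbol 1: members go to different blocks, giving {q1,q4} and {q3}.
The partition is now stable with 4 blocks: {q0} | {q1,q4} | {q2} | {q3}.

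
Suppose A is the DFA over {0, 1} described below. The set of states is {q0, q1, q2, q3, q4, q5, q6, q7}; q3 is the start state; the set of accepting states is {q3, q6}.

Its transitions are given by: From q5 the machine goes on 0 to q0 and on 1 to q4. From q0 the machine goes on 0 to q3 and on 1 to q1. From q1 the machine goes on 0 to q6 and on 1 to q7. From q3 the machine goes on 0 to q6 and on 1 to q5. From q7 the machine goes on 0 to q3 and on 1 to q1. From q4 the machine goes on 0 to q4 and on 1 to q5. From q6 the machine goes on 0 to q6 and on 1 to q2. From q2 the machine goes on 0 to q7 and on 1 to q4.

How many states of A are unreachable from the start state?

0

A breadth-first search from the start state visits every state.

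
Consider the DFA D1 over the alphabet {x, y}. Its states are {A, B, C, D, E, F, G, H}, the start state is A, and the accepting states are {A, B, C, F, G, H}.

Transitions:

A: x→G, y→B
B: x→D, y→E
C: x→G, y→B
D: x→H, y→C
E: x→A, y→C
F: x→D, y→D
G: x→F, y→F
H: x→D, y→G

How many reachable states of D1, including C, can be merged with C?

Every state is reachable, so we keep all 8.
P0 = {A,B,C,F,G,H} | {D,E}.
On input x, block {A,B,C,F,G,H} splits into {A,C,G} and {B,F,H}.
On input x, block {A,C,G} splits into {A,C} and {G}.
On input x, block {D,E} splits into {D} and {E}.
Split {B,F,H} by δ(·,y) → {B} and {F} and {H}.
No further refinement is possible. Final partition (7 blocks): {A,C} | {D} | {B} | {G} | {E} | {F} | {H}.
The equivalence class containing C is {A,C}, of size 2.

2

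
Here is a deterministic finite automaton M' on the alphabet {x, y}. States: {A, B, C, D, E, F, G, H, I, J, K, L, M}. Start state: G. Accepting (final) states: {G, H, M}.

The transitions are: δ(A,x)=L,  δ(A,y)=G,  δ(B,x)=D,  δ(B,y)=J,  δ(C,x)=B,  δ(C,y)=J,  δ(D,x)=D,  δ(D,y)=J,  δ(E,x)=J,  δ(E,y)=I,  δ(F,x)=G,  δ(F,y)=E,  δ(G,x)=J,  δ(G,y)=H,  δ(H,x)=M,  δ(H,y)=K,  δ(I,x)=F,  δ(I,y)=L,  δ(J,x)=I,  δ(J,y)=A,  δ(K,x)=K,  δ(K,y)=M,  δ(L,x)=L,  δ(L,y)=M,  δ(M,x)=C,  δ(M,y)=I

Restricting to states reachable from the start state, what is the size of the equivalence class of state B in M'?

3

Initial partition by acceptance: {G,H,M} | {A,B,C,D,E,F,I,J,K,L}.
Refine {G,H,M} on symbol x: members go to different blocks, giving {G,M} and {H}.
On input y, block {G,M} splits into {G} and {M}.
Split {A,B,C,D,E,F,I,J,K,L} by δ(·,x) → {A,B,C,D,E,I,J,K,L} and {F}.
Refine {A,B,C,D,E,I,J,K,L} on symbol x: members go to different blocks, giving {A,B,C,D,E,J,K,L} and {I}.
Refine {A,B,C,D,E,J,K,L} on symbol x: members go to different blocks, giving {A,B,C,D,E,K,L} and {J}.
On input x, block {A,B,C,D,E,K,L} splits into {A,B,C,D,K,L} and {E}.
Refine {A,B,C,D,K,L} on symbol y: members go to different blocks, giving {B,C,D} and {K,L} and {A}.
No further refinement is possible. Final partition (10 blocks): {G} | {B,C,D} | {H} | {M} | {F} | {I} | {J} | {E} | {K,L} | {A}.
State B belongs to the block {B,C,D}, which has 3 states.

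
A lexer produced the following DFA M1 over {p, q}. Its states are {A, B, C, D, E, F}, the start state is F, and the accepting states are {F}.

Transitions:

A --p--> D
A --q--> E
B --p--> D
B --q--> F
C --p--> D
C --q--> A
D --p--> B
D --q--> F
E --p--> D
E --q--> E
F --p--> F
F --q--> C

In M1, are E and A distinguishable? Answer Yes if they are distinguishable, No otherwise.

Every state is reachable, so we keep all 6.
Initial partition by acceptance: {F} | {A,B,C,D,E}.
Refine {A,B,C,D,E} on symbol q: members go to different blocks, giving {A,C,E} and {B,D}.
No further refinement is possible. Final partition (3 blocks): {F} | {A,C,E} | {B,D}.
E and A lie in the same block of the stable partition, so they are equivalent — no string distinguishes them.

No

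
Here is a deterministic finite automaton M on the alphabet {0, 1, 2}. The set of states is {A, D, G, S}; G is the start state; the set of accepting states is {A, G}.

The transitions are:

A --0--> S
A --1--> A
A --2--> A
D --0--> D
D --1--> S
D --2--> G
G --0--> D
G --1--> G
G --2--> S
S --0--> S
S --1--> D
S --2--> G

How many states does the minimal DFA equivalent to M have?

Reachable states from the start: {D,G,S}. Unreachable: {A} — drop them.
Initial partition by acceptance: {G} | {D,S}.
The partition is now stable with 2 blocks: {G} | {D,S}.

2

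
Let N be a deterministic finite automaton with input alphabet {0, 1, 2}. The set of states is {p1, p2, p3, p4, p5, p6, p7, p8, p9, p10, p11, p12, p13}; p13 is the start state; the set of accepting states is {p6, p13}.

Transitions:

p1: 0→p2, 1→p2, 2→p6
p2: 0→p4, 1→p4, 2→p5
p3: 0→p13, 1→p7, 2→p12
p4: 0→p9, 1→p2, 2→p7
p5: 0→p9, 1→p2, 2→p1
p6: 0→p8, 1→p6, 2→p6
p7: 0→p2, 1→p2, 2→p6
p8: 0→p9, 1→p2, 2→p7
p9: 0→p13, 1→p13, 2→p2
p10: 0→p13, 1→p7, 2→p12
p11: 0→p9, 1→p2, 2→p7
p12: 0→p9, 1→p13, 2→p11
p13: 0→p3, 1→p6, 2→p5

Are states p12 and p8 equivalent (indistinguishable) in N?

First remove the unreachable states {p10}; 12 states remain.
P0 = {p6,p13} | {p1,p2,p3,p4,p5,p7,p8,p9,p11,p12}.
On input 2, block {p6,p13} splits into {p6} and {p13}.
Split {p1,p2,p3,p4,p5,p7,p8,p9,p11,p12} by δ(·,0) → {p1,p2,p4,p5,p7,p8,p11,p12} and {p3,p9}.
Refine {p1,p2,p4,p5,p7,p8,p11,p12} on symbol 0: members go to different blocks, giving {p4,p5,p8,p11,p12} and {p1,p2,p7}.
On input 1, block {p4,p5,p8,p11,p12} splits into {p4,p5,p8,p11} and {p12}.
On input 1, block {p3,p9} splits into {p3} and {p9}.
Refine {p1,p2,p7} on symbol 0: members go to different blocks, giving {p1,p7} and {p2}.
The partition is now stable with 8 blocks: {p6} | {p4,p5,p8,p11} | {p13} | {p3} | {p1,p7} | {p12} | {p9} | {p2}.
p12 and p8 end up in different blocks, so they are distinguishable. For instance, the string '1' is accepted from only p12.

No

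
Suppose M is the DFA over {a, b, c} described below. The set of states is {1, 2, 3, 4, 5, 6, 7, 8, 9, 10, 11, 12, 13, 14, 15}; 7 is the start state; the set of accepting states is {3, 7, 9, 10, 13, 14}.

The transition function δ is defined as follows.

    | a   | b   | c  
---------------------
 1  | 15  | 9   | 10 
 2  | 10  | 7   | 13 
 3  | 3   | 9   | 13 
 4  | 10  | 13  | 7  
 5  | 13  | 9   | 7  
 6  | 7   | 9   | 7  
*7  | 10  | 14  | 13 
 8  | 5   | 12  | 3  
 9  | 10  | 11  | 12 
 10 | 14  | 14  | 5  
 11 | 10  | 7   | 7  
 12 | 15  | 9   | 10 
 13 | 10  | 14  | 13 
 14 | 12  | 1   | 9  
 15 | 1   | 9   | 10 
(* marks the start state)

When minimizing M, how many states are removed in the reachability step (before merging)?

Starting at 7 and following transitions, the reachable set is {1, 5, 7, 9, 10, 11, 12, 13, 14, 15}. That leaves 2, 3, 4, 6, 8 unreachable — 5 in total.

5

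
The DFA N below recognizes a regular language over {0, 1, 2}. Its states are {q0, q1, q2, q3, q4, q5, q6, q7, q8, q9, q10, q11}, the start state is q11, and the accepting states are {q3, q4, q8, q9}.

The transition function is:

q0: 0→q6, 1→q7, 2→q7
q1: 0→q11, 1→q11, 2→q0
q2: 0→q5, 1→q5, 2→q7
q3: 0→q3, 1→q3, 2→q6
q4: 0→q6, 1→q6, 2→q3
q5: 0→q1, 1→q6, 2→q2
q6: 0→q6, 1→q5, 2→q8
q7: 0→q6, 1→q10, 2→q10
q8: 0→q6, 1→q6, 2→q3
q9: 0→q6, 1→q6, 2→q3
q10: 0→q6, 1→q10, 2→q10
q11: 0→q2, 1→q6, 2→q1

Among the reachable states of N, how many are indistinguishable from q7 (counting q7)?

3

States {q4,q9} cannot be reached from the start state, so discard them.
P0 = {q3,q8} | {q0,q1,q2,q5,q6,q7,q10,q11}.
Split {q3,q8} by δ(·,0) → {q3} and {q8}.
Split {q0,q1,q2,q5,q6,q7,q10,q11} by δ(·,2) → {q0,q1,q2,q5,q7,q10,q11} and {q6}.
On input 0, block {q0,q1,q2,q5,q7,q10,q11} splits into {q1,q2,q5,q11} and {q0,q7,q10}.
Split {q1,q2,q5,q11} by δ(·,1) → {q1,q2} and {q5,q11}.
The partition is now stable with 6 blocks: {q3} | {q1,q2} | {q8} | {q6} | {q0,q7,q10} | {q5,q11}.
State q7 belongs to the block {q0,q7,q10}, which has 3 states.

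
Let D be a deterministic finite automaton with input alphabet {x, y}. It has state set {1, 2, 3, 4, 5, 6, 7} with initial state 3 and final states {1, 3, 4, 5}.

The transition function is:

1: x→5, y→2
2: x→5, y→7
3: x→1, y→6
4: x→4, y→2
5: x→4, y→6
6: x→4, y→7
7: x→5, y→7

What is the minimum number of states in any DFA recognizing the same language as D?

Every state is reachable, so we keep all 7.
Initial partition by acceptance: {1,3,4,5} | {2,6,7}.
No further refinement is possible. Final partition (2 blocks): {1,3,4,5} | {2,6,7}.

2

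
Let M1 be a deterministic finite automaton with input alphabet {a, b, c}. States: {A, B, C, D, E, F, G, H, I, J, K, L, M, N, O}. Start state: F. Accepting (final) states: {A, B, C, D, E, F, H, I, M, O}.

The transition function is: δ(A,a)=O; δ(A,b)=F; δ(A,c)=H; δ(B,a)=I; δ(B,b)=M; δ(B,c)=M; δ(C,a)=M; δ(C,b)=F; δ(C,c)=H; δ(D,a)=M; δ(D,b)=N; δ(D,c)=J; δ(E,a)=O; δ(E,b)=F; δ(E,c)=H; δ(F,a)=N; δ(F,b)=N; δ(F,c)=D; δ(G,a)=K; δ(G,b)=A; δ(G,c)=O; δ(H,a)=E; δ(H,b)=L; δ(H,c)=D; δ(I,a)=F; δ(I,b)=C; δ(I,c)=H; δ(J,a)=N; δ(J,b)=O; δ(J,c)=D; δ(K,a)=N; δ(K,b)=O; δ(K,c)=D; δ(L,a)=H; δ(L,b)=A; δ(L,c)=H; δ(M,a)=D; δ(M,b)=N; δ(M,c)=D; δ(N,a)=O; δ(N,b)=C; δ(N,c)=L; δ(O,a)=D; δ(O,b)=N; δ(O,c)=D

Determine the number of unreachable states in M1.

Starting at F and following transitions, the reachable set is {A, C, D, E, F, H, J, L, M, N, O}. That leaves B, G, I, K unreachable — 4 in total.

4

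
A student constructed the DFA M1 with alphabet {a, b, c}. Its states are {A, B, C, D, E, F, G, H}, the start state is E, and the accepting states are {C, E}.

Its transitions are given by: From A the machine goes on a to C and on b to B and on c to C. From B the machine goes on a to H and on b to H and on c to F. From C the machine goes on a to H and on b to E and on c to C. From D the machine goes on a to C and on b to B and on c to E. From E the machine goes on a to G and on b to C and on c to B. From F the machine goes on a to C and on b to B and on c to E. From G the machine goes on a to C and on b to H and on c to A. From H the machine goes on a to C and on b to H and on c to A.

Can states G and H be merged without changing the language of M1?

Yes

First remove the unreachable states {D}; 7 states remain.
Start with accepting vs non-accepting: {C,E} | {A,B,F,G,H}.
Split {C,E} by δ(·,c) → {C} and {E}.
On input a, block {A,B,F,G,H} splits into {A,F,G,H} and {B}.
Refine {A,F,G,H} on symbol b: members go to different blocks, giving {A,F} and {G,H}.
Refine {A,F} on symbol c: members go to different blocks, giving {A} and {F}.
Stable partition: {C} | {A} | {E} | {B} | {G,H} | {F} — 6 equivalence classes.
G and H lie in the same block of the stable partition, so they are equivalent — no string distinguishes them.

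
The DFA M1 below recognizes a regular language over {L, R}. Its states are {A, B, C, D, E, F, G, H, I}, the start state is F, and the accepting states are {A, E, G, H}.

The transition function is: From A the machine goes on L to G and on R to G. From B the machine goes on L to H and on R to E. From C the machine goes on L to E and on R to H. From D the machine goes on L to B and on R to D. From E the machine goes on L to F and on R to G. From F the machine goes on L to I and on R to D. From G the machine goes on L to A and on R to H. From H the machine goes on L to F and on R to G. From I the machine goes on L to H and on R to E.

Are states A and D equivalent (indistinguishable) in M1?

No

Reachable states from the start: {A,B,D,E,F,G,H,I}. Unreachable: {C} — drop them.
Initial partition by acceptance: {A,E,G,H} | {B,D,F,I}.
Split {A,E,G,H} by δ(·,L) → {A,G} and {E,H}.
On input R, block {A,G} splits into {A} and {G}.
On input L, block {B,D,F,I} splits into {B,I} and {D,F}.
The partition is now stable with 5 blocks: {A} | {B,I} | {E,H} | {G} | {D,F}.
A and D end up in different blocks, so they are distinguishable. For instance, the string 'ε' is accepted from only A.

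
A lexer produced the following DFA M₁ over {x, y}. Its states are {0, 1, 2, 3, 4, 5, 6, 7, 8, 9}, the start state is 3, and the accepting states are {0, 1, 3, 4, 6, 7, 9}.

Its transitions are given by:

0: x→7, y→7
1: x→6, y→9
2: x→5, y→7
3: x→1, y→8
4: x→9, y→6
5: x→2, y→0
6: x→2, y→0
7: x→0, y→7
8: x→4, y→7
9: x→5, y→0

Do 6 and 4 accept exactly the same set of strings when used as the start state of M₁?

No

Every state is reachable, so we keep all 10.
Start with accepting vs non-accepting: {0,1,3,4,6,7,9} | {2,5,8}.
On input x, block {0,1,3,4,6,7,9} splits into {0,1,3,4,7} and {6,9}.
Split {0,1,3,4,7} by δ(·,x) → {0,3,7} and {1,4}.
On input x, block {0,3,7} splits into {0,7} and {3}.
Split {2,5,8} by δ(·,x) → {2,5} and {8}.
The partition is now stable with 6 blocks: {0,7} | {2,5} | {6,9} | {1,4} | {3} | {8}.
6 and 4 end up in different blocks, so they are distinguishable. For instance, the string 'x' is accepted from only 4.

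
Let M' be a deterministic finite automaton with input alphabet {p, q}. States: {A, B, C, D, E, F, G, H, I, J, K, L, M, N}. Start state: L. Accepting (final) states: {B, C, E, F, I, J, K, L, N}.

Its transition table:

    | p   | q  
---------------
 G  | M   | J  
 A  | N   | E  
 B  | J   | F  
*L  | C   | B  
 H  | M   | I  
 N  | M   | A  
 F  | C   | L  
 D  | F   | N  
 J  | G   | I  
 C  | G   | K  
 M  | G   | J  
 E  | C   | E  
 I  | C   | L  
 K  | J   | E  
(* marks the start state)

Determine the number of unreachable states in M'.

4

Starting at L and following transitions, the reachable set is {B, C, E, F, G, I, J, K, L, M}. That leaves A, D, H, N unreachable — 4 in total.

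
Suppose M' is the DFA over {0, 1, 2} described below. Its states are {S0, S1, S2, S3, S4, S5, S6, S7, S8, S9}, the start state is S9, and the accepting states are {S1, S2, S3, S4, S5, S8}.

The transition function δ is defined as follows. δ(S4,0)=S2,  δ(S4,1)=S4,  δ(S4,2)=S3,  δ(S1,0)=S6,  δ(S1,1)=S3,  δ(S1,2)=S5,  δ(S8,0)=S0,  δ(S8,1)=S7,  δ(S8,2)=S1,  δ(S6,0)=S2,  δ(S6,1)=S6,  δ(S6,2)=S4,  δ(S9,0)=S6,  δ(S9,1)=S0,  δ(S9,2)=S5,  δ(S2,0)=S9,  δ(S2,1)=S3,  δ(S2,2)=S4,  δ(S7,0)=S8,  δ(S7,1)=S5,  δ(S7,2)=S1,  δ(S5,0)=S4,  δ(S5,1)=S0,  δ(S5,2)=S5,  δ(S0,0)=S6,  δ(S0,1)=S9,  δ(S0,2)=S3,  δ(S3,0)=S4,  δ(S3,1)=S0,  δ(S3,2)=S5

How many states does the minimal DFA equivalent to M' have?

5

States {S1,S7,S8} cannot be reached from the start state, so discard them.
P0 = {S2,S3,S4,S5} | {S0,S6,S9}.
On input 0, block {S2,S3,S4,S5} splits into {S3,S4,S5} and {S2}.
Refine {S3,S4,S5} on symbol 0: members go to different blocks, giving {S3,S5} and {S4}.
Refine {S0,S6,S9} on symbol 0: members go to different blocks, giving {S0,S9} and {S6}.
Stable partition: {S3,S5} | {S0,S9} | {S2} | {S4} | {S6} — 5 equivalence classes.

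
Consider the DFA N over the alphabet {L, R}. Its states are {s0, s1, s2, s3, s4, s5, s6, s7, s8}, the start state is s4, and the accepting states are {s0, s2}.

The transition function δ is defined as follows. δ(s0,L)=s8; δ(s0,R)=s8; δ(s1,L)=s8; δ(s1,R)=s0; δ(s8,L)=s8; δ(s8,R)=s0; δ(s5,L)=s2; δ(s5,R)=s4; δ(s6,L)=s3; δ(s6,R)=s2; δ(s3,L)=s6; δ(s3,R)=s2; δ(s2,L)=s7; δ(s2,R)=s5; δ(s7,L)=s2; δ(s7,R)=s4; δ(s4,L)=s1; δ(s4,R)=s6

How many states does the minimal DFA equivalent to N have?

Start with accepting vs non-accepting: {s0,s2} | {s1,s3,s4,s5,s6,s7,s8}.
Refine {s1,s3,s4,s5,s6,s7,s8} on symbol L: members go to different blocks, giving {s1,s3,s4,s6,s8} and {s5,s7}.
Split {s0,s2} by δ(·,L) → {s0} and {s2}.
On input R, block {s1,s3,s4,s6,s8} splits into {s1,s8} and {s3,s6} and {s4}.
Stable partition: {s0} | {s1,s8} | {s5,s7} | {s2} | {s3,s6} | {s4} — 6 equivalence classes.

6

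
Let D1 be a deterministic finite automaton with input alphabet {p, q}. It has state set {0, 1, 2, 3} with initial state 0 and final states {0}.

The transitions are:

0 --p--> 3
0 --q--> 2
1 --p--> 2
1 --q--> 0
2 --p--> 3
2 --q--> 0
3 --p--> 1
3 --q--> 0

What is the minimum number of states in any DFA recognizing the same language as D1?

2

Every state is reachable, so we keep all 4.
P0 = {0} | {1,2,3}.
The partition is now stable with 2 blocks: {0} | {1,2,3}.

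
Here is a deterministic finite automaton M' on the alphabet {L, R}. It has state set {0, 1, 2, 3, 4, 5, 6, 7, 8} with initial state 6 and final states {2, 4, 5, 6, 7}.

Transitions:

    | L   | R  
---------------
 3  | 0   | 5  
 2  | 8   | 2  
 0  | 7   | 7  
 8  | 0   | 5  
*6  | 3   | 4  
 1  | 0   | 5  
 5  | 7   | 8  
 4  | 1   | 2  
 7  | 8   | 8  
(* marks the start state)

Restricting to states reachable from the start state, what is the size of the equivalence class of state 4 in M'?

Start with accepting vs non-accepting: {2,4,5,6,7} | {0,1,3,8}.
On input L, block {2,4,5,6,7} splits into {2,4,6,7} and {5}.
On input R, block {2,4,6,7} splits into {2,4,6} and {7}.
Split {0,1,3,8} by δ(·,L) → {1,3,8} and {0}.
Stable partition: {2,4,6} | {1,3,8} | {5} | {7} | {0} — 5 equivalence classes.
State 4 belongs to the block {2,4,6}, which has 3 states.

3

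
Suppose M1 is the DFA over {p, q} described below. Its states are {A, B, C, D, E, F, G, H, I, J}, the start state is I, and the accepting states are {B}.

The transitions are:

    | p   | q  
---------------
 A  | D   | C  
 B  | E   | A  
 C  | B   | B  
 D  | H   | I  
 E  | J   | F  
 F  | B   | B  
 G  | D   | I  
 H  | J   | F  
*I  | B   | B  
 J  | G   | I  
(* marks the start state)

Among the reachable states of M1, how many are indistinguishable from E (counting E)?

All states are reachable from the start state.
P0 = {B} | {A,C,D,E,F,G,H,I,J}.
Split {A,C,D,E,F,G,H,I,J} by δ(·,p) → {A,D,E,G,H,J} and {C,F,I}.
Stable partition: {B} | {A,D,E,G,H,J} | {C,F,I} — 3 equivalence classes.
The equivalence class containing E is {A,D,E,G,H,J}, of size 6.

6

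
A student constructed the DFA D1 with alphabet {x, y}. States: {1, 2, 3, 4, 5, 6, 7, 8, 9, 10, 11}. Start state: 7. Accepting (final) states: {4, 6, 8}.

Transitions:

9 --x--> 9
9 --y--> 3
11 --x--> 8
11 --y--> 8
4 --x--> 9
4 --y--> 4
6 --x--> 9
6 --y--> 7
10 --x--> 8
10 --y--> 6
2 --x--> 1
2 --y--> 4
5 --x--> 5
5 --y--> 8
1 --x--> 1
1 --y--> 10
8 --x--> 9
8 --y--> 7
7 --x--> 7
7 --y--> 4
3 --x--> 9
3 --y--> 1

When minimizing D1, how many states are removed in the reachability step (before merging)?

BFS from 7 reaches {1, 3, 4, 6, 7, 8, 9, 10}; the 3 state(s) 2, 5, 11 are never visited.

3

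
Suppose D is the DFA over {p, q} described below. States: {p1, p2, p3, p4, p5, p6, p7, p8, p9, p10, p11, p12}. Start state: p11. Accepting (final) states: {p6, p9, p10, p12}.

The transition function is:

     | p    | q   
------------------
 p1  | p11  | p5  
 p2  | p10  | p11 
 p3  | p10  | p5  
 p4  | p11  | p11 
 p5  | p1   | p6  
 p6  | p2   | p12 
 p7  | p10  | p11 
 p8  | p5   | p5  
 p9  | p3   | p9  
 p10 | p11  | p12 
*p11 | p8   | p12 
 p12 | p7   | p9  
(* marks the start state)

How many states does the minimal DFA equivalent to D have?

States {p4} cannot be reached from the start state, so discard them.
P0 = {p6,p9,p10,p12} | {p1,p2,p3,p5,p7,p8,p11}.
Split {p1,p2,p3,p5,p7,p8,p11} by δ(·,p) → {p1,p5,p8,p11} and {p2,p3,p7}.
On input p, block {p6,p9,p10,p12} splits into {p6,p9,p12} and {p10}.
Refine {p1,p5,p8,p11} on symbol q: members go to different blocks, giving {p1,p8} and {p5,p11}.
The partition is now stable with 5 blocks: {p6,p9,p12} | {p1,p8} | {p2,p3,p7} | {p10} | {p5,p11}.

5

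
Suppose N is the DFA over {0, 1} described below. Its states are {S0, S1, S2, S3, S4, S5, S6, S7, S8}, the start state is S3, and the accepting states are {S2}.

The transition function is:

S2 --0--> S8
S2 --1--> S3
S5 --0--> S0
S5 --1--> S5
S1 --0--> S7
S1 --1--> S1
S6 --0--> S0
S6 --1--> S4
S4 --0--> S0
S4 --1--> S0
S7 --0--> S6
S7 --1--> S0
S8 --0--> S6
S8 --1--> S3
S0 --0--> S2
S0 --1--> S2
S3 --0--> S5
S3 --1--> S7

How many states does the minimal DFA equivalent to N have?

8

First remove the unreachable states {S1}; 8 states remain.
P0 = {S2} | {S0,S3,S4,S5,S6,S7,S8}.
On input 0, block {S0,S3,S4,S5,S6,S7,S8} splits into {S3,S4,S5,S6,S7,S8} and {S0}.
Split {S3,S4,S5,S6,S7,S8} by δ(·,0) → {S3,S7,S8} and {S4,S5,S6}.
Refine {S3,S7,S8} on symbol 1: members go to different blocks, giving {S3,S8} and {S7}.
Refine {S3,S8} on symbol 1: members go to different blocks, giving {S3} and {S8}.
On input 1, block {S4,S5,S6} splits into {S5,S6} and {S4}.
Split {S5,S6} by δ(·,1) → {S5} and {S6}.
The partition is now stable with 8 blocks: {S2} | {S3} | {S0} | {S5} | {S7} | {S8} | {S4} | {S6}.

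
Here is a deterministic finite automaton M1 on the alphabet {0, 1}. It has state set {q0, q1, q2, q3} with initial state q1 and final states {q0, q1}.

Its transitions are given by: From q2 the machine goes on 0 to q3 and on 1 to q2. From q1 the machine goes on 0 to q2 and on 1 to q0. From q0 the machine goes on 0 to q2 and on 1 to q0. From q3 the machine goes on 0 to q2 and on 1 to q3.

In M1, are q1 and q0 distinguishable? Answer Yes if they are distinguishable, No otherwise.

No

All states are reachable from the start state.
Start with accepting vs non-accepting: {q0,q1} | {q2,q3}.
The partition is now stable with 2 blocks: {q0,q1} | {q2,q3}.
q1 and q0 lie in the same block of the stable partition, so they are equivalent — no string distinguishes them.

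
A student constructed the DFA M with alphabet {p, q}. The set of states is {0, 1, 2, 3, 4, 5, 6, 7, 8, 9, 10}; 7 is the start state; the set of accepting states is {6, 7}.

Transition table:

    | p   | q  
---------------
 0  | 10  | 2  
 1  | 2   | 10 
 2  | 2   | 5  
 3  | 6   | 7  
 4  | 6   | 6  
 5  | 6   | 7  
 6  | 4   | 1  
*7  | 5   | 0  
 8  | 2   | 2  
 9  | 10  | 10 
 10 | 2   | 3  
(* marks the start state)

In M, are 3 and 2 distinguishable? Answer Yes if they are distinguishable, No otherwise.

Yes

First remove the unreachable states {8,9}; 9 states remain.
Initial partition by acceptance: {6,7} | {0,1,2,3,4,5,10}.
On input p, block {0,1,2,3,4,5,10} splits into {0,1,2,10} and {3,4,5}.
Split {0,1,2,10} by δ(·,q) → {0,1} and {2,10}.
No further refinement is possible. Final partition (4 blocks): {6,7} | {0,1} | {3,4,5} | {2,10}.
3 and 2 end up in different blocks, so they are distinguishable. For instance, the string 'p' is accepted from only 3.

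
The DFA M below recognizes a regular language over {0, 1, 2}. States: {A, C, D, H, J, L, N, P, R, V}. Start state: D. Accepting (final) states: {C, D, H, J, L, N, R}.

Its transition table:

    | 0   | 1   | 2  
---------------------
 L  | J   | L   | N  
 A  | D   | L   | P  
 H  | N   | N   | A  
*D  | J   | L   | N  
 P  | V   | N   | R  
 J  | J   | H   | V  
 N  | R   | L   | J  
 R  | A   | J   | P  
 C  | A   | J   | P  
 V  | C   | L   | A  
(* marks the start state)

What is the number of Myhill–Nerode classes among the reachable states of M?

8

P0 = {C,D,H,J,L,N,R} | {A,P,V}.
On input 0, block {C,D,H,J,L,N,R} splits into {D,H,J,L,N} and {C,R}.
Split {D,H,J,L,N} by δ(·,0) → {D,H,J,L} and {N}.
Refine {D,H,J,L} on symbol 0: members go to different blocks, giving {D,J,L} and {H}.
On input 1, block {D,J,L} splits into {D,L} and {J}.
Refine {A,P,V} on symbol 0: members go to different blocks, giving {V} and {P} and {A}.
No further refinement is possible. Final partition (8 blocks): {D,L} | {V} | {C,R} | {N} | {H} | {J} | {P} | {A}.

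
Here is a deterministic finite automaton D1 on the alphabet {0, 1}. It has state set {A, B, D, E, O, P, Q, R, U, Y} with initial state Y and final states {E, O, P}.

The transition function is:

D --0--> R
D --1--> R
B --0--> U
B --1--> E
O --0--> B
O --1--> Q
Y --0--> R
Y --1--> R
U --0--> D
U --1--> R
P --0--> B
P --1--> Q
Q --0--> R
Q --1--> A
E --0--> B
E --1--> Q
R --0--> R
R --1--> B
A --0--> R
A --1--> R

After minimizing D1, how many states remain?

6

Reachable states from the start: {A,B,D,E,Q,R,U,Y}. Unreachable: {O,P} — drop them.
Initial partition by acceptance: {E} | {A,B,D,Q,R,U,Y}.
On input 1, block {A,B,D,Q,R,U,Y} splits into {A,D,Q,R,U,Y} and {B}.
On input 1, block {A,D,Q,R,U,Y} splits into {A,D,Q,U,Y} and {R}.
On input 0, block {A,D,Q,U,Y} splits into {A,D,Q,Y} and {U}.
On input 1, block {A,D,Q,Y} splits into {A,D,Y} and {Q}.
No further refinement is possible. Final partition (6 blocks): {E} | {A,D,Y} | {B} | {R} | {U} | {Q}.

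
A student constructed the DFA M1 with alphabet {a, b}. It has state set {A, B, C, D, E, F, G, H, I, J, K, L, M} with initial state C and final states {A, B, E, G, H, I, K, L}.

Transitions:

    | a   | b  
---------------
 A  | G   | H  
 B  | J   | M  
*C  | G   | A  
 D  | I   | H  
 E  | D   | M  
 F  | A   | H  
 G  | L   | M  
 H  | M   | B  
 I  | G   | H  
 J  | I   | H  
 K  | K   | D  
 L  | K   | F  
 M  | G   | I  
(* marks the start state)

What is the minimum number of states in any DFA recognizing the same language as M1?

Reachable states from the start: {A,B,C,D,F,G,H,I,J,K,L,M}. Unreachable: {E} — drop them.
P0 = {A,B,G,H,I,K,L} | {C,D,F,J,M}.
Refine {A,B,G,H,I,K,L} on symbol a: members go to different blocks, giving {A,G,I,K,L} and {B,H}.
Refine {A,G,I,K,L} on symbol b: members go to different blocks, giving {G,K,L} and {A,I}.
Split {C,D,F,J,M} by δ(·,a) → {D,F,J} and {C,M}.
Split {G,K,L} by δ(·,b) → {K,L} and {G}.
Refine {B,H} on symbol a: members go to different blocks, giving {B} and {H}.
No further refinement is possible. Final partition (7 blocks): {K,L} | {D,F,J} | {B} | {A,I} | {C,M} | {G} | {H}.

7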